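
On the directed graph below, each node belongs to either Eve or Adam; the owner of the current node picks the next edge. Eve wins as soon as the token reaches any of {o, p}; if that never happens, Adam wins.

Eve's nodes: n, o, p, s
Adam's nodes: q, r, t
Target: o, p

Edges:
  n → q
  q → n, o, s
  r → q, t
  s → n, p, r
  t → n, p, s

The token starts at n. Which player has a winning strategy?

Adam

A0 = {o, p}
A1: add {s} — s (Eve) has s→p.
A2 = A1; e.g. n (Eve) has no edge into A1. Fixed point.
n never enters the attractor, so Adam can avoid the target forever.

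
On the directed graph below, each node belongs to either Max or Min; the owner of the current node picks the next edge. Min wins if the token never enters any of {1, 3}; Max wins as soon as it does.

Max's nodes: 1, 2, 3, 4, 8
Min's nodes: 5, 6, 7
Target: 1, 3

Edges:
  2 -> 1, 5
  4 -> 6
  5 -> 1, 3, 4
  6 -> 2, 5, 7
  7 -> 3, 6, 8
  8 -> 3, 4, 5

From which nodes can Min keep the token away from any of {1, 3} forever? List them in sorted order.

4, 5, 6, 7

A0 = {1, 3}
A1: add {2, 8} — 2 (Max) has 2→1; 8 (Max) has 8→3.
A2 = A1; e.g. 4 (Max) has no edge into A1. Fixed point.
Max's attractor = {1, 2, 3, 8}; Min avoids the target exactly from the complement.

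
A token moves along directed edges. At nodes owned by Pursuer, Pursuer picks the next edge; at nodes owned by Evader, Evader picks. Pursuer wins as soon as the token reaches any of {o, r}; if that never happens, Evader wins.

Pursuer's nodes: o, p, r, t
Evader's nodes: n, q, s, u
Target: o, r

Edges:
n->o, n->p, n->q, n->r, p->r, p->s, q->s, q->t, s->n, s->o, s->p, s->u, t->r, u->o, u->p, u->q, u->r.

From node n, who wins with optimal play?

Evader

A0 = {o, r}
A1: add {p, t} — p (Pursuer) has p→r; t (Pursuer) has t→r.
A2 = A1; e.g. n (Evader) can still go to q. Fixed point.
n never enters the attractor, so Evader can avoid the target forever.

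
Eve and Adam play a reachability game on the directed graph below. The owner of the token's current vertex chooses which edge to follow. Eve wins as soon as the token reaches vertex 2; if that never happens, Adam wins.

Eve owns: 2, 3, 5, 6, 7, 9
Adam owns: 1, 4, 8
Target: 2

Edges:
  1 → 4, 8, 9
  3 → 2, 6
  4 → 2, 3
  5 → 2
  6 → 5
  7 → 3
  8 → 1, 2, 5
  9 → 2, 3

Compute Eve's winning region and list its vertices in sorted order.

A0 = {2}
A1: add {3, 5, 9} — 3 (Eve) has 3→2; 5 (Eve) has 5→2; 9 (Eve) has 9→2.
A2: add {4, 6, 7} — 4 (Adam): all of {2, 3} already in; 6 (Eve) has 6→5; 7 (Eve) has 7→3.
A3 = A2; e.g. 1 (Adam) can still go to 8. Fixed point.
Eve's winning region = {2, 3, 4, 5, 6, 7, 9}.

2, 3, 4, 5, 6, 7, 9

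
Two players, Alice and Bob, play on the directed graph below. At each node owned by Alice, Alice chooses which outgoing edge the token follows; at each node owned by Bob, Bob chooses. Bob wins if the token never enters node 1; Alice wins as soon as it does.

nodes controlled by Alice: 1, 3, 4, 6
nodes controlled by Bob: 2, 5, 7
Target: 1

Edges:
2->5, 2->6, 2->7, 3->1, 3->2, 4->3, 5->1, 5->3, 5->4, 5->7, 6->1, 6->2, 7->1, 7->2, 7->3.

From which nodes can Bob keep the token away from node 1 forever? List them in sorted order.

A0 = {1}
A1: add {3, 6} — 3 (Alice) has 3→1; 6 (Alice) has 6→1.
A2: add {4} — 4 (Alice) has 4→3.
A3 = A2; e.g. 2 (Bob) can still go to 5. Fixed point.
Alice's attractor = {1, 3, 4, 6}; Bob avoids the target exactly from the complement.

2, 5, 7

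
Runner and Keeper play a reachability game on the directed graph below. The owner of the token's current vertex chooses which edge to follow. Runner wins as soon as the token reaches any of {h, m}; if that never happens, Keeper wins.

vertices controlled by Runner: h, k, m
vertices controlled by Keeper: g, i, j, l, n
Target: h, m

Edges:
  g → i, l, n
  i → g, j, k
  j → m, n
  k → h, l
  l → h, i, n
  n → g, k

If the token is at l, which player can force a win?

A0 = {h, m}
A1: add {k} — k (Runner) has k→h.
A2 = A1; e.g. g (Keeper) can still go to i. Fixed point.
l never enters the attractor, so Keeper can avoid the target forever.

Keeper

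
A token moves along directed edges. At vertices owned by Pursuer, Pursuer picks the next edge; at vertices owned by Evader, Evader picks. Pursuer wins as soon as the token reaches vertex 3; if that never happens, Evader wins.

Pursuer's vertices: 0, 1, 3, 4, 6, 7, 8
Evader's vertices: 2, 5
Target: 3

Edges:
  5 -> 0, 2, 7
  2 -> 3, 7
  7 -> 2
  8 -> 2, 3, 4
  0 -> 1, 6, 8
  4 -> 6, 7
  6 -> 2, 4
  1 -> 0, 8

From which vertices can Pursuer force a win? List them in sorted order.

0, 1, 3, 8

A0 = {3}
A1: add {8} — 8 (Pursuer) has 8→3.
A2: add {0, 1} — 0 (Pursuer) has 0→8; 1 (Pursuer) has 1→8.
A3 = A2; e.g. 2 (Evader) can still go to 7. Fixed point.
Pursuer's winning region = {0, 1, 3, 8}.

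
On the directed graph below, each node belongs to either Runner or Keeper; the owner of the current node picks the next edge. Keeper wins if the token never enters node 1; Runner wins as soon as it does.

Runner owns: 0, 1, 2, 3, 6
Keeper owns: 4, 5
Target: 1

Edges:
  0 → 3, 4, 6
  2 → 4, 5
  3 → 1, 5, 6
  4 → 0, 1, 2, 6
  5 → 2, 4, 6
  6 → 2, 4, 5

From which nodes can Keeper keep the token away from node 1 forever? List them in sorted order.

2, 4, 5, 6

A0 = {1}
A1: add {3} — 3 (Runner) has 3→1.
A2: add {0} — 0 (Runner) has 0→3.
A3 = A2; e.g. 2 (Runner) has no edge into A2. Fixed point.
Runner's attractor = {0, 1, 3}; Keeper avoids the target exactly from the complement.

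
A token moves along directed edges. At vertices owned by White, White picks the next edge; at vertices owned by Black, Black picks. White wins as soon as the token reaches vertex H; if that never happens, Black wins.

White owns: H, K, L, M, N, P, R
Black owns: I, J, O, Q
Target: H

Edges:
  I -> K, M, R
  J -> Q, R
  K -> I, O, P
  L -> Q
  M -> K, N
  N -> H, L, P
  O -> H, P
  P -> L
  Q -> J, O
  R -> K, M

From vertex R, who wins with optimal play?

White

A0 = {H}
A1: add {N} — N (White) has N→H.
A2: add {M} — M (White) has M→N.
A3: add {R} — R (White) has R→M.
A4 = A3; e.g. I (Black) can still go to K. Fixed point.
R ∈ A3, so White can force the target.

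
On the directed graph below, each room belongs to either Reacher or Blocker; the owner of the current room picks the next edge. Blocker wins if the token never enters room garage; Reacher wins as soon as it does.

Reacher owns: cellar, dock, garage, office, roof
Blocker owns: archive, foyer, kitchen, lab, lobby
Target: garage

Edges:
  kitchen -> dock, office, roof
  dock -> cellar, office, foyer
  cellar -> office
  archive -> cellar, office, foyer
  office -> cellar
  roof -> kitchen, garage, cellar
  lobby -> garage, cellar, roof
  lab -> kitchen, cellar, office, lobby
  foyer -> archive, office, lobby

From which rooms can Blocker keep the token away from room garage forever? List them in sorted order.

archive, cellar, dock, foyer, kitchen, lab, lobby, office

A0 = {garage}
A1: add {roof} — roof (Reacher) has roof→garage.
A2 = A1; e.g. kitchen (Blocker) can still go to dock. Fixed point.
Reacher's attractor = {garage, roof}; Blocker avoids the target exactly from the complement.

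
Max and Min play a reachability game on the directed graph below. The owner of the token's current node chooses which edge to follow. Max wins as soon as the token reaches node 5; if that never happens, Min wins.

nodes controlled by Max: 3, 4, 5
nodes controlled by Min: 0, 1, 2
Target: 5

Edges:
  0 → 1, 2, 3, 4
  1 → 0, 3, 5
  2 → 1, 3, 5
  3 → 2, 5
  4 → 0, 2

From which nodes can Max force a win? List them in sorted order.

3, 5

A0 = {5}
A1: add {3} — 3 (Max) has 3→5.
A2 = A1; e.g. 0 (Min) can still go to 1. Fixed point.
Max's winning region = {3, 5}.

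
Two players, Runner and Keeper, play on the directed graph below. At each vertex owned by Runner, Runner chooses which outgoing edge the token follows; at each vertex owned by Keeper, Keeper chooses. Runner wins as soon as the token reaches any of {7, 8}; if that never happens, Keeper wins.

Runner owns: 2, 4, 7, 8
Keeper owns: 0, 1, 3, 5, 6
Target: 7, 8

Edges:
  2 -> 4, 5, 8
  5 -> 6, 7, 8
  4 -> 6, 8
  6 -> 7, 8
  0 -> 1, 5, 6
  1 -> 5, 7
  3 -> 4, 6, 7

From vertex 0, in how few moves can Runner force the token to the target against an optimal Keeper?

4

A0 = {7, 8}
A1: add {2, 4, 6} — 2 (Runner) has 2→8; 4 (Runner) has 4→8; 6 (Keeper): all of {7, 8} already in.
A2: add {3, 5} — 3 (Keeper): all of {4, 6, 7} already in; 5 (Keeper): all of {6, 7, 8} already in.
A3: add {1} — 1 (Keeper): all of {5, 7} already in.
A4: add {0} — 0 (Keeper): all of {1, 5, 6} already in.
A4 = all vertices. Fixed point.
0 enters the attractor at level 4, so Runner can force the target in 4 moves from there.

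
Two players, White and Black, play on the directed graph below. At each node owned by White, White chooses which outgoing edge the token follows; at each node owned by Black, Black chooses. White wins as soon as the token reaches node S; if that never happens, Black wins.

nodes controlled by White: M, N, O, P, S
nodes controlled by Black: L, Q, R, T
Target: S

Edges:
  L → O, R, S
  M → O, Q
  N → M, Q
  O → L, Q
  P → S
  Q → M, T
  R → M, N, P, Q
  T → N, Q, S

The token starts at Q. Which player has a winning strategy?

A0 = {S}
A1: add {P} — P (White) has P→S.
A2 = A1; e.g. L (Black) can still go to O. Fixed point.
Q never enters the attractor, so Black can avoid the target forever.

Black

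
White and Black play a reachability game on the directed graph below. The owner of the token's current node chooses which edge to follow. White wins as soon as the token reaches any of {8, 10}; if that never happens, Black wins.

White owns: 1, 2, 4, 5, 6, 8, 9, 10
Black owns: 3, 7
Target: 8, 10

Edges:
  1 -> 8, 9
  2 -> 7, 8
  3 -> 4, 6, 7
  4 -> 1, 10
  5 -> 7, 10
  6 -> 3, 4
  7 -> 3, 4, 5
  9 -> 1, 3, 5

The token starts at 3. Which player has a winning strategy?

A0 = {8, 10}
A1: add {1, 2, 4, 5} — 1 (White) has 1→8; 2 (White) has 2→8; 4 (White) has 4→10; 5 (White) has 5→10.
A2: add {6, 9} — 6 (White) has 6→4; 9 (White) has 9→1.
A3 = A2; e.g. 3 (Black) can still go to 7. Fixed point.
3 never enters the attractor, so Black can avoid the target forever.

Black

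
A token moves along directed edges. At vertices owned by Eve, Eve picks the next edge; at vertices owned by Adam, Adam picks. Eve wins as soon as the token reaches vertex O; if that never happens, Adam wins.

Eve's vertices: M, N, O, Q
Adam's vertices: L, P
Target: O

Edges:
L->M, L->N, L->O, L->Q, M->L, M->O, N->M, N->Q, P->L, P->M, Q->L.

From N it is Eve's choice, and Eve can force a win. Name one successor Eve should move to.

M

A0 = {O}
A1: add {M} — M (Eve) has M→O.
A2: add {N} — N (Eve) has N→M.
A3 = A2; e.g. L (Adam) can still go to Q. Fixed point.
From N, successor M is in the attractor (rank 1); the other successor Q is not.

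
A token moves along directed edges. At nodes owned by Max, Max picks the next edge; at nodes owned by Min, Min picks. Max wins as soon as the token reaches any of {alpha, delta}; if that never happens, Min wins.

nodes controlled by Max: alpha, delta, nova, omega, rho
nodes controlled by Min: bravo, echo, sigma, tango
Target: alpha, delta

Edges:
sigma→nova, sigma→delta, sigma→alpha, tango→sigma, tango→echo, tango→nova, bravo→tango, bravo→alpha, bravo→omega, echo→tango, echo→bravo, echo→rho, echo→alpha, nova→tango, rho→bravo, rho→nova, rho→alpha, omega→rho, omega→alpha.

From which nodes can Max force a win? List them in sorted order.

A0 = {alpha, delta}
A1: add {omega, rho} — rho (Max) has rho→alpha; omega (Max) has omega→alpha.
A2 = A1; e.g. sigma (Min) can still go to nova. Fixed point.
Max's winning region = {alpha, delta, omega, rho}.

alpha, delta, omega, rho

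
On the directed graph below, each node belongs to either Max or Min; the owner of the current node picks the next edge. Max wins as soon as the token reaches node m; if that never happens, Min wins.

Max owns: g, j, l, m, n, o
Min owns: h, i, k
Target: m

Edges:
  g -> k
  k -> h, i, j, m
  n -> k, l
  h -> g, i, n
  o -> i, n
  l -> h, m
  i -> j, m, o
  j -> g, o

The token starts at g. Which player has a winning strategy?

Min

A0 = {m}
A1: add {l} — l (Max) has l→m.
A2: add {n} — n (Max) has n→l.
A3: add {o} — o (Max) has o→n.
A4: add {j} — j (Max) has j→o.
A5: add {i} — i (Min): all of {j, m, o} already in.
A6 = A5; e.g. g (Max) has no edge into A5. Fixed point.
g never enters the attractor, so Min can avoid the target forever.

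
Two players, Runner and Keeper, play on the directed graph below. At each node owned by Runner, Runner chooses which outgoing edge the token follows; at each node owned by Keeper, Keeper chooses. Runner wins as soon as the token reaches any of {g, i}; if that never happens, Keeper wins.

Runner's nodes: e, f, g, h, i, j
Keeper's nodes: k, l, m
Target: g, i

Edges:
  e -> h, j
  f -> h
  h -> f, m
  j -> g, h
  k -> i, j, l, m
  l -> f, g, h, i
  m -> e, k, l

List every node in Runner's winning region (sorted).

e, g, i, j

A0 = {g, i}
A1: add {j} — j (Runner) has j→g.
A2: add {e} — e (Runner) has e→j.
A3 = A2; e.g. f (Runner) has no edge into A2. Fixed point.
Runner's winning region = {e, g, i, j}.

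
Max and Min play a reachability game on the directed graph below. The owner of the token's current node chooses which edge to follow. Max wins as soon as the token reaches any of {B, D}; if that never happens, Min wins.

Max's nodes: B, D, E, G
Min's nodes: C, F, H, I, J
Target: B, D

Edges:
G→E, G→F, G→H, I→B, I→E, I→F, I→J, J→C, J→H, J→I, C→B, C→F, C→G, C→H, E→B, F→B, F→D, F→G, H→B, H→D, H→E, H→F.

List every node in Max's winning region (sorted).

A0 = {B, D}
A1: add {E} — E (Max) has E→B.
A2: add {G} — G (Max) has G→E.
A3: add {F} — F (Min): all of {B, D, G} already in.
A4: add {H} — H (Min): all of {B, D, E, F} already in.
A5: add {C} — C (Min): all of {B, F, G, H} already in.
A6 = A5; e.g. I (Min) can still go to J. Fixed point.
Max's winning region = {B, C, D, E, F, G, H}.

B, C, D, E, F, G, H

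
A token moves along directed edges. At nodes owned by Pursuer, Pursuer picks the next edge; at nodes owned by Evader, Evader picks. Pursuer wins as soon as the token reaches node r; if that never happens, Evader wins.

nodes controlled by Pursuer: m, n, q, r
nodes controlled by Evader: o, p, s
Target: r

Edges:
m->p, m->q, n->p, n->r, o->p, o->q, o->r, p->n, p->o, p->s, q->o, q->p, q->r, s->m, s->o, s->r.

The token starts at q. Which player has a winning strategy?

A0 = {r}
A1: add {n, q} — n (Pursuer) has n→r; q (Pursuer) has q→r.
q ∈ A1, so Pursuer can force the target.

Pursuer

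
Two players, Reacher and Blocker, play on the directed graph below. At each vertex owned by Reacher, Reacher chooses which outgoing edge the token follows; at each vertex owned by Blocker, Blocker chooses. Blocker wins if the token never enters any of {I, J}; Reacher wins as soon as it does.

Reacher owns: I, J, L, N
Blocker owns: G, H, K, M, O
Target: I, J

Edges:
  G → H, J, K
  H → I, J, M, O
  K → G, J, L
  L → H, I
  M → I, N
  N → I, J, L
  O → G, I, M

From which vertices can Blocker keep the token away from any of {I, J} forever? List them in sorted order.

A0 = {I, J}
A1: add {L, N} — L (Reacher) has L→I; N (Reacher) has N→I.
A2: add {M} — M (Blocker): all of {I, N} already in.
A3 = A2; e.g. G (Blocker) can still go to H. Fixed point.
Reacher's attractor = {I, J, L, M, N}; Blocker avoids the target exactly from the complement.

G, H, K, O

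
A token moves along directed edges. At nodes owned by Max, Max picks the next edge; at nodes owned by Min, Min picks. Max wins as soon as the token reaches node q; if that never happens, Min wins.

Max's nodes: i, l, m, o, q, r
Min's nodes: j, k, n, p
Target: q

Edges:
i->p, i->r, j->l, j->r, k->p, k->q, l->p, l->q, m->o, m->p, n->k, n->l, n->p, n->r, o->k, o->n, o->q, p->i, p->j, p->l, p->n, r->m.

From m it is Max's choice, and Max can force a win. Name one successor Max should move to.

o

A0 = {q}
A1: add {l, o} — l (Max) has l→q; o (Max) has o→q.
A2: add {m} — m (Max) has m→o.
A3: add {r} — r (Max) has r→m.
A4: add {i, j} — i (Max) has i→r; j (Min): all of {l, r} already in.
A5 = A4; e.g. k (Min) can still go to p. Fixed point.
From m, successor o is in the attractor (rank 1); the other successor p is not.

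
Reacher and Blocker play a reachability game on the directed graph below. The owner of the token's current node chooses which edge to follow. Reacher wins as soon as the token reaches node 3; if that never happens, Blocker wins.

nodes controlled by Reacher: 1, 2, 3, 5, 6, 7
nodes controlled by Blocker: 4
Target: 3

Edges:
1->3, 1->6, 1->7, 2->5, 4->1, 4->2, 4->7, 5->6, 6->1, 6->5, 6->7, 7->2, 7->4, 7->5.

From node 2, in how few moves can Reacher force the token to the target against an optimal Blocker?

A0 = {3}
A1: add {1} — 1 (Reacher) has 1→3.
A2: add {6} — 6 (Reacher) has 6→1.
A3: add {5} — 5 (Reacher) has 5→6.
A4: add {2, 7} — 2 (Reacher) has 2→5; 7 (Reacher) has 7→5.
2 enters the attractor at level 4, so Reacher can force the target in 4 moves from there.

4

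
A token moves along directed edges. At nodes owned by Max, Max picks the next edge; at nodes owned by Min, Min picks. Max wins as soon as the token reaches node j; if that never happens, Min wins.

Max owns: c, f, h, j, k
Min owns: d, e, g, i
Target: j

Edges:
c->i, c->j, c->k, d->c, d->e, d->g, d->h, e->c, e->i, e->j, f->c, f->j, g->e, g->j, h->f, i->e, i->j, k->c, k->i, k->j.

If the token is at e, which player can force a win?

Min

A0 = {j}
A1: add {c, f, k} — c (Max) has c→j; f (Max) has f→j; k (Max) has k→j.
A2: add {h} — h (Max) has h→f.
A3 = A2; e.g. d (Min) can still go to e. Fixed point.
e never enters the attractor, so Min can avoid the target forever.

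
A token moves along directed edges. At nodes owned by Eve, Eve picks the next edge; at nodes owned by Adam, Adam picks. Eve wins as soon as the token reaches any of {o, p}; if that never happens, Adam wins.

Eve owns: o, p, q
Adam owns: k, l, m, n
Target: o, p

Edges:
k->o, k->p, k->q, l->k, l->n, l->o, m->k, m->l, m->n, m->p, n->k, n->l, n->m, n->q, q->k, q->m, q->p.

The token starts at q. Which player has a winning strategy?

A0 = {o, p}
A1: add {q} — q (Eve) has q→p.
q ∈ A1, so Eve can force the target.

Eve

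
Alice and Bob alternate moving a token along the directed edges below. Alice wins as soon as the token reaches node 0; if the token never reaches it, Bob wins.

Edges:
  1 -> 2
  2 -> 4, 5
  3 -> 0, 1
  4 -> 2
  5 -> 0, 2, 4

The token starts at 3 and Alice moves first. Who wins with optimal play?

Track states (vertex, player-to-move).
A0 = {(0,Alice), (0,Bob)}
A1: add {(3,Alice), (5,Alice)}.
(3,Alice) ∈ A1 ⇒ Alice forces the target.

Alice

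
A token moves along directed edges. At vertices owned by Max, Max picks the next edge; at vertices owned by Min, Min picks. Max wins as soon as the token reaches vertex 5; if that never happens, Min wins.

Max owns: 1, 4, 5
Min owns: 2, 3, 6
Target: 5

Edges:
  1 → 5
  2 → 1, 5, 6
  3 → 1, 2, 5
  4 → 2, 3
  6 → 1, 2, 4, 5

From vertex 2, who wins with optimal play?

Min

A0 = {5}
A1: add {1} — 1 (Max) has 1→5.
A2 = A1; e.g. 2 (Min) can still go to 6. Fixed point.
2 never enters the attractor, so Min can avoid the target forever.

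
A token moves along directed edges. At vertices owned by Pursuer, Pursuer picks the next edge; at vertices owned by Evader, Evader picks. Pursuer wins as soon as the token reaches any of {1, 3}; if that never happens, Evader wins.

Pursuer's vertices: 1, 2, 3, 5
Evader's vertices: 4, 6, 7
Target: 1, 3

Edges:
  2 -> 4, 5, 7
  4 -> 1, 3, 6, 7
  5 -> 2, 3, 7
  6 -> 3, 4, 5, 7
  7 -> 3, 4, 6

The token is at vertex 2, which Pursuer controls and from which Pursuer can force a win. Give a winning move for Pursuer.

5

A0 = {1, 3}
A1: add {5} — 5 (Pursuer) has 5→3.
A2: add {2} — 2 (Pursuer) has 2→5.
A3 = A2; e.g. 4 (Evader) can still go to 6. Fixed point.
From 2, successor 5 is in the attractor (rank 1); the other successors 4, 7 are not.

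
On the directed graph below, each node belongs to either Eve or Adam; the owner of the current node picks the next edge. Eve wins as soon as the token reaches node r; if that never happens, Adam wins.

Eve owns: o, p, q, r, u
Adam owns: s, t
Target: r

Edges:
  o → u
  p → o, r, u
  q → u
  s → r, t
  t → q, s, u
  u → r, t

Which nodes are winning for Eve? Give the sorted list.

A0 = {r}
A1: add {p, u} — p (Eve) has p→r; u (Eve) has u→r.
A2: add {o, q} — o (Eve) has o→u; q (Eve) has q→u.
A3 = A2; e.g. s (Adam) can still go to t. Fixed point.
Eve's winning region = {o, p, q, r, u}.

o, p, q, r, u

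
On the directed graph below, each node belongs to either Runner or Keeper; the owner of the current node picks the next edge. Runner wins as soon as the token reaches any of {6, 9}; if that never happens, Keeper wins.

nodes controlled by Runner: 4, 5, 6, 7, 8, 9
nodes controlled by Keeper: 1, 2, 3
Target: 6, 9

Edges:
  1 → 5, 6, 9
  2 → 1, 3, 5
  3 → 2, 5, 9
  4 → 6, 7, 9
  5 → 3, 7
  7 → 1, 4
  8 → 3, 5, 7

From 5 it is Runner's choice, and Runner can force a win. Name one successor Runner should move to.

7

A0 = {6, 9}
A1: add {4} — 4 (Runner) has 4→6.
A2: add {7} — 7 (Runner) has 7→4.
A3: add {5, 8} — 5 (Runner) has 5→7; 8 (Runner) has 8→7.
A4: add {1} — 1 (Keeper): all of {5, 6, 9} already in.
A5 = A4; e.g. 2 (Keeper) can still go to 3. Fixed point.
From 5, successor 7 is in the attractor (rank 2); the other successor 3 is not.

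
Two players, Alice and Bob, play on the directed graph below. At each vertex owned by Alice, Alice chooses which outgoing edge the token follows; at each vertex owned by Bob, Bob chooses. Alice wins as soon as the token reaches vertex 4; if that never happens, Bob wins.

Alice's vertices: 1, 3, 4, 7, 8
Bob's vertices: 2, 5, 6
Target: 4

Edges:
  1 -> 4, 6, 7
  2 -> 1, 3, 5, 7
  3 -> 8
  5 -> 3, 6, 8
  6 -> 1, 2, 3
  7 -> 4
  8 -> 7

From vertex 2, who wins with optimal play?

A0 = {4}
A1: add {1, 7} — 1 (Alice) has 1→4; 7 (Alice) has 7→4.
A2: add {8} — 8 (Alice) has 8→7.
A3: add {3} — 3 (Alice) has 3→8.
A4 = A3; e.g. 2 (Bob) can still go to 5. Fixed point.
2 never enters the attractor, so Bob can avoid the target forever.

Bob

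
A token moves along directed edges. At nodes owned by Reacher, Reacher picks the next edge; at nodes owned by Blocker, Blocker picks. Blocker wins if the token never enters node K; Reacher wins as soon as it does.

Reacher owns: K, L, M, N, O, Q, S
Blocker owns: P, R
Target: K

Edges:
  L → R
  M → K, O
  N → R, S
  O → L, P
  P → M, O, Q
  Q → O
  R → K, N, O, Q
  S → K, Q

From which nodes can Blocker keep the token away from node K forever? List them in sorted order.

A0 = {K}
A1: add {M, S} — M (Reacher) has M→K; S (Reacher) has S→K.
A2: add {N} — N (Reacher) has N→S.
A3 = A2; e.g. L (Reacher) has no edge into A2. Fixed point.
Reacher's attractor = {K, M, N, S}; Blocker avoids the target exactly from the complement.

L, O, P, Q, R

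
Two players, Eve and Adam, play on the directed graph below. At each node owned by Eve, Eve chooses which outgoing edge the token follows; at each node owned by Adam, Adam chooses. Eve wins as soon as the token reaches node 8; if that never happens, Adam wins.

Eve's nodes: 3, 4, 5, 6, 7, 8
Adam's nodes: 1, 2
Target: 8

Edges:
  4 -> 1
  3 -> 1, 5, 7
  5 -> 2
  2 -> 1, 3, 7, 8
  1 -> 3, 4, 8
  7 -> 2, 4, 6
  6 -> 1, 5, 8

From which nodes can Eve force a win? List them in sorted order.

3, 6, 7, 8

A0 = {8}
A1: add {6} — 6 (Eve) has 6→8.
A2: add {7} — 7 (Eve) has 7→6.
A3: add {3} — 3 (Eve) has 3→7.
A4 = A3; e.g. 1 (Adam) can still go to 4. Fixed point.
Eve's winning region = {3, 6, 7, 8}.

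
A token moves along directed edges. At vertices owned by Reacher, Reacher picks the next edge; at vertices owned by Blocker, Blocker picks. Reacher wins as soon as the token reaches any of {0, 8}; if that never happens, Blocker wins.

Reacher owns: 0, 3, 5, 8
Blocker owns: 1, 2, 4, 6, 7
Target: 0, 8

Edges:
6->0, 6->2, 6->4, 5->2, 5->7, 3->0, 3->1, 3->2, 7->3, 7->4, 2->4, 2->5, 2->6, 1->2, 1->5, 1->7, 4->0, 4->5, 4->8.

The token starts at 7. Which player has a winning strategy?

A0 = {0, 8}
A1: add {3} — 3 (Reacher) has 3→0.
A2 = A1; e.g. 1 (Blocker) can still go to 2. Fixed point.
7 never enters the attractor, so Blocker can avoid the target forever.

Blocker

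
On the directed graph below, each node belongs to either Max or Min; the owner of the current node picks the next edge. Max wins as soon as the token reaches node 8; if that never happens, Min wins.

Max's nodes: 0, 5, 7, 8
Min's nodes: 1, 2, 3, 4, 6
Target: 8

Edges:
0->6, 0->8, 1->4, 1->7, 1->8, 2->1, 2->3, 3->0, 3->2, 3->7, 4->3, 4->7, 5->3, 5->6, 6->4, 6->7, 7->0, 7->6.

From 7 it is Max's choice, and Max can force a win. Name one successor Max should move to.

0

A0 = {8}
A1: add {0} — 0 (Max) has 0→8.
A2: add {7} — 7 (Max) has 7→0.
A3 = A2; e.g. 1 (Min) can still go to 4. Fixed point.
From 7, successor 0 is in the attractor (rank 1); the other successor 6 is not.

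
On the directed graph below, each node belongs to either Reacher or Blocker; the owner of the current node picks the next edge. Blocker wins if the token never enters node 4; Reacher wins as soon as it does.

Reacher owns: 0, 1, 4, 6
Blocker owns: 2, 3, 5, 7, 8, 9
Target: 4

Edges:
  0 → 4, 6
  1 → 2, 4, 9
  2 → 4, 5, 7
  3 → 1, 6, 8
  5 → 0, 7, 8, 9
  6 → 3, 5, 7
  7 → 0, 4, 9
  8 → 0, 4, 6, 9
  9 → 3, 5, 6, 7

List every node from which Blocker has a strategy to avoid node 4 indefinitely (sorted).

2, 3, 5, 6, 7, 8, 9

A0 = {4}
A1: add {0, 1} — 0 (Reacher) has 0→4; 1 (Reacher) has 1→4.
A2 = A1; e.g. 2 (Blocker) can still go to 5. Fixed point.
Reacher's attractor = {0, 1, 4}; Blocker avoids the target exactly from the complement.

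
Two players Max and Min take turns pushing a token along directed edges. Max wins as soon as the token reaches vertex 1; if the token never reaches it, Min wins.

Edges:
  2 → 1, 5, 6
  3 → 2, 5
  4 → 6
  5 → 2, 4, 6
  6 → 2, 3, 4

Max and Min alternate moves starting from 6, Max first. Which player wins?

Min

Track states (vertex, player-to-move).
A0 = {(1,Max), (1,Min)}
A1: add {(2,Max)}.
A2 = A1; e.g. (2,Min) stays out. (6,Max) never enters ⇒ Min avoids the target.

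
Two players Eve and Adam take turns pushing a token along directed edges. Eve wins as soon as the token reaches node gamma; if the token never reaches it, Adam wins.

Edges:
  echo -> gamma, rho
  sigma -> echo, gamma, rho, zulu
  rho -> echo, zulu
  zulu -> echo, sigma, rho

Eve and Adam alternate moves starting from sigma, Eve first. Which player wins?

Eve

Track states (vertex, player-to-move).
A0 = {(gamma,Eve), (gamma,Adam)}
A1: add {(echo,Eve), (sigma,Eve)}.
(sigma,Eve) ∈ A1 ⇒ Eve forces the target.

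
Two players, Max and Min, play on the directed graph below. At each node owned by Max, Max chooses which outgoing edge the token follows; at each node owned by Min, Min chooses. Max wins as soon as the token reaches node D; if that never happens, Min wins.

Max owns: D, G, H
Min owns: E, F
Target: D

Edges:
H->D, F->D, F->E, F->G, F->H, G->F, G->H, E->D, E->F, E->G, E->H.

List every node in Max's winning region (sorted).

D, G, H

A0 = {D}
A1: add {H} — H (Max) has H→D.
A2: add {G} — G (Max) has G→H.
A3 = A2; e.g. E (Min) can still go to F. Fixed point.
Max's winning region = {D, G, H}.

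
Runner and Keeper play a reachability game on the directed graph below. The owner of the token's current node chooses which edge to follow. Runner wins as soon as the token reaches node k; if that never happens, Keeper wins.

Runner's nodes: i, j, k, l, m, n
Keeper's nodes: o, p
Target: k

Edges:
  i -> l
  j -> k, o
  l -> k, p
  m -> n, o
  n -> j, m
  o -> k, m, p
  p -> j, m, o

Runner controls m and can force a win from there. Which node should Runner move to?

A0 = {k}
A1: add {j, l} — j (Runner) has j→k; l (Runner) has l→k.
A2: add {i, n} — i (Runner) has i→l; n (Runner) has n→j.
A3: add {m} — m (Runner) has m→n.
A4 = A3; e.g. o (Keeper) can still go to p. Fixed point.
From m, successor n is in the attractor (rank 2); the other successor o is not.

n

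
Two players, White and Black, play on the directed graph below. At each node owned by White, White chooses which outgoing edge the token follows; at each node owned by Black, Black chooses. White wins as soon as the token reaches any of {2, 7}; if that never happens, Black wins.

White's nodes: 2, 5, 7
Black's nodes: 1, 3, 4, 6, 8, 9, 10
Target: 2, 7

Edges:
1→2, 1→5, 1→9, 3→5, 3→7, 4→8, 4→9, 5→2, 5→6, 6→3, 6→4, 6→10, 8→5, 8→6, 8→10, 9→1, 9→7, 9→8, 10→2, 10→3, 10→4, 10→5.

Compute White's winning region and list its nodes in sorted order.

2, 3, 5, 7

A0 = {2, 7}
A1: add {5} — 5 (White) has 5→2.
A2: add {3} — 3 (Black): all of {5, 7} already in.
A3 = A2; e.g. 1 (Black) can still go to 9. Fixed point.
White's winning region = {2, 3, 5, 7}.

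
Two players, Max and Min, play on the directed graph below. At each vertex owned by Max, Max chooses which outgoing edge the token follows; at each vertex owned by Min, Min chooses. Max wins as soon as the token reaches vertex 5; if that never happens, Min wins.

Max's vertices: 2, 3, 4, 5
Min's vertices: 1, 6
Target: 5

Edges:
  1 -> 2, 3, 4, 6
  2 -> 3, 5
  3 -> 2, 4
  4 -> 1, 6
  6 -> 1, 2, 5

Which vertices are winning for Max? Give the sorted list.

A0 = {5}
A1: add {2} — 2 (Max) has 2→5.
A2: add {3} — 3 (Max) has 3→2.
A3 = A2; e.g. 1 (Min) can still go to 4. Fixed point.
Max's winning region = {2, 3, 5}.

2, 3, 5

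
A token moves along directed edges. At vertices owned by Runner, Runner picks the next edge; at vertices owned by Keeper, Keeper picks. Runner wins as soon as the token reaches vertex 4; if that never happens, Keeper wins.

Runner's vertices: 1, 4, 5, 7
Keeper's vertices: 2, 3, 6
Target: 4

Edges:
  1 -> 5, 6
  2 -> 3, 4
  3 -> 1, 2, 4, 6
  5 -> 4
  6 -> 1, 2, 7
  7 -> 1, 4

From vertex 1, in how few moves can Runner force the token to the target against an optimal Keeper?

A0 = {4}
A1: add {5, 7} — 5 (Runner) has 5→4; 7 (Runner) has 7→4.
A2: add {1} — 1 (Runner) has 1→5.
A3 = A2; e.g. 2 (Keeper) can still go to 3. Fixed point.
1 enters the attractor at level 2, so Runner can force the target in 2 moves from there.

2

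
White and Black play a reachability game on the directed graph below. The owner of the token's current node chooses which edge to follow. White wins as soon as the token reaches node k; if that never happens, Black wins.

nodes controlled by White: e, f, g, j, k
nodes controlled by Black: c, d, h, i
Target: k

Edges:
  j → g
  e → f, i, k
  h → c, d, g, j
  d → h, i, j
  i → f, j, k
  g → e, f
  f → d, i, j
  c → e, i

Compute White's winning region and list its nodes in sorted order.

A0 = {k}
A1: add {e} — e (White) has e→k.
A2: add {g} — g (White) has g→e.
A3: add {j} — j (White) has j→g.
A4: add {f} — f (White) has f→j.
A5: add {i} — i (Black): all of {f, j, k} already in.
A6: add {c} — c (Black): all of {e, i} already in.
A7 = A6; e.g. d (Black) can still go to h. Fixed point.
White's winning region = {c, e, f, g, i, j, k}.

c, e, f, g, i, j, k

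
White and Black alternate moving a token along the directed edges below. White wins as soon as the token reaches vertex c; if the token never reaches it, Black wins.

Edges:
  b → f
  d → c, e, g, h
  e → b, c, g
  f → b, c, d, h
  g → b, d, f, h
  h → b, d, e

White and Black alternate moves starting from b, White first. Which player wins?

Black

Track states (vertex, player-to-move).
A0 = {(c,White), (c,Black)}
A1: add {(d,White), (e,White), (f,White)}.
A2: add {(b,Black)}.
A3: add {(g,White), (h,White)}.
A4: add {(d,Black)}.
A5 = A4; e.g. (b,White) stays out. (b,White) never enters ⇒ Black avoids the target.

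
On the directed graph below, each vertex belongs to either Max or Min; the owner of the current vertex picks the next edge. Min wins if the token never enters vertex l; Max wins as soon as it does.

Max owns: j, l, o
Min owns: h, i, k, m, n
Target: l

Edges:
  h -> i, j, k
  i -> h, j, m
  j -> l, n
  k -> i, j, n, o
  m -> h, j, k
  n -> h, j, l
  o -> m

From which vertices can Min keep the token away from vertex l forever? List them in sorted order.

A0 = {l}
A1: add {j} — j (Max) has j→l.
A2 = A1; e.g. h (Min) can still go to i. Fixed point.
Max's attractor = {j, l}; Min avoids the target exactly from the complement.

h, i, k, m, n, o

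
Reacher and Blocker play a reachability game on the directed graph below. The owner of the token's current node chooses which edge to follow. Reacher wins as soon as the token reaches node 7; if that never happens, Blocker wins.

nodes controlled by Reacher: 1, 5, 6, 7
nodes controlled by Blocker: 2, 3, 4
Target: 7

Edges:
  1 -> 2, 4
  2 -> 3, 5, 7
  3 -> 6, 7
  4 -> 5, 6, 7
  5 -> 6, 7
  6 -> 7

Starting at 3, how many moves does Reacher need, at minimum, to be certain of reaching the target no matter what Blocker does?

2

A0 = {7}
A1: add {5, 6} — 5 (Reacher) has 5→7; 6 (Reacher) has 6→7.
A2: add {3, 4} — 3 (Blocker): all of {6, 7} already in; 4 (Blocker): all of {5, 6, 7} already in.
3 enters the attractor at level 2, so Reacher can force the target in 2 moves from there.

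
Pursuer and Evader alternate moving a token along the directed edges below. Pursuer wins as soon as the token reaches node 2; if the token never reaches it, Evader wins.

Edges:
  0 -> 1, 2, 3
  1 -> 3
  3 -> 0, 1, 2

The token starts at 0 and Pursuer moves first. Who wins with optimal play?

Track states (vertex, player-to-move).
A0 = {(2,Pursuer), (2,Evader)}
A1: add {(0,Pursuer), (3,Pursuer)}.
(0,Pursuer) ∈ A1 ⇒ Pursuer forces the target.

Pursuer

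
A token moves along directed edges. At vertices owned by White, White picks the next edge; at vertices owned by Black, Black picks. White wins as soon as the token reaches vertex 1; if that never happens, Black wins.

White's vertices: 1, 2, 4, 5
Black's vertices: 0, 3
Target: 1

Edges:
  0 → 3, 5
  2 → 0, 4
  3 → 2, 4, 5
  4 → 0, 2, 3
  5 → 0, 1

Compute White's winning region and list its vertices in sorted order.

1, 5

A0 = {1}
A1: add {5} — 5 (White) has 5→1.
A2 = A1; e.g. 0 (Black) can still go to 3. Fixed point.
White's winning region = {1, 5}.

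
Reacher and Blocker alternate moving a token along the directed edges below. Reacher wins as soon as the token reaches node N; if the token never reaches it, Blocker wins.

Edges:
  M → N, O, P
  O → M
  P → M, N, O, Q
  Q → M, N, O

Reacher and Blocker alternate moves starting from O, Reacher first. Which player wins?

Blocker

Track states (vertex, player-to-move).
A0 = {(N,Reacher), (N,Blocker)}
A1: add {(M,Reacher), (P,Reacher), (Q,Reacher)}.
A2: add {(O,Blocker)}.
A3 = A2; e.g. (M,Blocker) stays out. (O,Reacher) never enters ⇒ Blocker avoids the target.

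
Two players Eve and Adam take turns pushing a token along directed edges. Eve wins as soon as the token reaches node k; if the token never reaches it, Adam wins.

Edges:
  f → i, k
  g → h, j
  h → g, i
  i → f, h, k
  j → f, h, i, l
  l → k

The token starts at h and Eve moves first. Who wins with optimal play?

Adam

Track states (vertex, player-to-move).
A0 = {(k,Eve), (k,Adam)}
A1: add {(f,Eve), (i,Eve), (l,Eve), (l,Adam)}.
A2: add {(f,Adam), (j,Eve)}.
A3 = A2; e.g. (g,Eve) stays out. (h,Eve) never enters ⇒ Adam avoids the target.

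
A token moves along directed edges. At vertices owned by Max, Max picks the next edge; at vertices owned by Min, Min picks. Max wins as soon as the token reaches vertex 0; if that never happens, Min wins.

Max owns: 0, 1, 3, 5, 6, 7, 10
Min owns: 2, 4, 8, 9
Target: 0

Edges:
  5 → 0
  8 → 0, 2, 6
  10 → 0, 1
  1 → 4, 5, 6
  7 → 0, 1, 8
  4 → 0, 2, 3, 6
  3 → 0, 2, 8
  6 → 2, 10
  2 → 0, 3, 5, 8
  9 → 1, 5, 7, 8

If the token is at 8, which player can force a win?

A0 = {0}
A1: add {3, 5, 7, 10} — 3 (Max) has 3→0; 5 (Max) has 5→0; 7 (Max) has 7→0; 10 (Max) has 10→0.
A2: add {1, 6} — 1 (Max) has 1→5; 6 (Max) has 6→10.
A3 = A2; e.g. 2 (Min) can still go to 8. Fixed point.
8 never enters the attractor, so Min can avoid the target forever.

Min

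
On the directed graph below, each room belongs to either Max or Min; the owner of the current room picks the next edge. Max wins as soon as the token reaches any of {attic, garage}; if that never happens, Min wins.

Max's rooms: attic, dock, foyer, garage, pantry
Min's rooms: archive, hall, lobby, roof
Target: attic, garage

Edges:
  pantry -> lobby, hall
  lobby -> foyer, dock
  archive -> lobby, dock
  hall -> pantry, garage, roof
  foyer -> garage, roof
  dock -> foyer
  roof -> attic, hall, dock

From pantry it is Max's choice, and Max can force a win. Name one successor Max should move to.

A0 = {attic, garage}
A1: add {foyer} — foyer (Max) has foyer→garage.
A2: add {dock} — dock (Max) has dock→foyer.
A3: add {lobby} — lobby (Min): all of {foyer, dock} already in.
A4: add {archive, pantry} — pantry (Max) has pantry→lobby; archive (Min): all of {lobby, dock} already in.
A5 = A4; e.g. hall (Min) can still go to roof. Fixed point.
From pantry, successor lobby is in the attractor (rank 3); the other successor hall is not.

lobby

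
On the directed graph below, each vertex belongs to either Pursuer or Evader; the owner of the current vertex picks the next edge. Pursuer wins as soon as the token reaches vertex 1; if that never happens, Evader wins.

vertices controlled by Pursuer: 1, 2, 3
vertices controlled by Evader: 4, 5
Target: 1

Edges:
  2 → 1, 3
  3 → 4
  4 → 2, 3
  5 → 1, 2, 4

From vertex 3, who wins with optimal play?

Evader

A0 = {1}
A1: add {2} — 2 (Pursuer) has 2→1.
A2 = A1; e.g. 3 (Pursuer) has no edge into A1. Fixed point.
3 never enters the attractor, so Evader can avoid the target forever.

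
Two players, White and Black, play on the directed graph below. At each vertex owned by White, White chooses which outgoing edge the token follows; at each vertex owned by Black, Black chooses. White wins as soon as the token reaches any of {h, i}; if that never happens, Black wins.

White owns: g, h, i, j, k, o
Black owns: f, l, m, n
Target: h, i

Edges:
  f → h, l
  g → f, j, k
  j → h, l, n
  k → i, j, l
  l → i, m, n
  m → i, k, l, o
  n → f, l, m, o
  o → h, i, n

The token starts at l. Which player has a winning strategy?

Black

A0 = {h, i}
A1: add {j, k, o} — j (White) has j→h; k (White) has k→i; o (White) has o→h.
A2: add {g} — g (White) has g→j.
A3 = A2; e.g. f (Black) can still go to l. Fixed point.
l never enters the attractor, so Black can avoid the target forever.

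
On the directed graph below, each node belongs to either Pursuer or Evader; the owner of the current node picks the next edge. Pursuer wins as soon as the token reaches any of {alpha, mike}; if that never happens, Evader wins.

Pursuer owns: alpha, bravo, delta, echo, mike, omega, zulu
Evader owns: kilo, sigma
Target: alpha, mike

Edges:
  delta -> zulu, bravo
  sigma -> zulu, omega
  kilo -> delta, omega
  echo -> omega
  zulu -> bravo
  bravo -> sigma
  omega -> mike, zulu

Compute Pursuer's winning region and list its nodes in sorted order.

alpha, echo, mike, omega

A0 = {alpha, mike}
A1: add {omega} — omega (Pursuer) has omega→mike.
A2: add {echo} — echo (Pursuer) has echo→omega.
A3 = A2; e.g. delta (Pursuer) has no edge into A2. Fixed point.
Pursuer's winning region = {alpha, echo, mike, omega}.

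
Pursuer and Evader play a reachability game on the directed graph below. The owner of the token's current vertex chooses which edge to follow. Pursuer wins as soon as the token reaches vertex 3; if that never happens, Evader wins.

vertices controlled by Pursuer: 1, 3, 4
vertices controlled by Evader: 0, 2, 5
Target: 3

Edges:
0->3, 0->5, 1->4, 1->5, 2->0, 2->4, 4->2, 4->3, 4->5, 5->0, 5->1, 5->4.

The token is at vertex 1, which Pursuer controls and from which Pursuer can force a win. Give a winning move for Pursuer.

4

A0 = {3}
A1: add {4} — 4 (Pursuer) has 4→3.
A2: add {1} — 1 (Pursuer) has 1→4.
A3 = A2; e.g. 0 (Evader) can still go to 5. Fixed point.
From 1, successor 4 is in the attractor (rank 1); the other successor 5 is not.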